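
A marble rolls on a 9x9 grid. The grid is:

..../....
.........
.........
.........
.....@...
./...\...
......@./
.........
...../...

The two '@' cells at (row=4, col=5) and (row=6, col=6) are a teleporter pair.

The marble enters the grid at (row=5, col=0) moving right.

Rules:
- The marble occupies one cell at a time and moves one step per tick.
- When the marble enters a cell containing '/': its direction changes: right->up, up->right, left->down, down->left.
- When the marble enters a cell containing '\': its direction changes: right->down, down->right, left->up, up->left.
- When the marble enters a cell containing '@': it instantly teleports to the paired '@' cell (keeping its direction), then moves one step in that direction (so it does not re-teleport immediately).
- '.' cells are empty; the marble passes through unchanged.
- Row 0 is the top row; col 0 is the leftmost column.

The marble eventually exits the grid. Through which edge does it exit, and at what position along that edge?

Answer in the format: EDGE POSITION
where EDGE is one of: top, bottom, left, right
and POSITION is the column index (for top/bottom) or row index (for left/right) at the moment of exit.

Answer: top 1

Derivation:
Step 1: enter (5,0), '.' pass, move right to (5,1)
Step 2: enter (5,1), '/' deflects right->up, move up to (4,1)
Step 3: enter (4,1), '.' pass, move up to (3,1)
Step 4: enter (3,1), '.' pass, move up to (2,1)
Step 5: enter (2,1), '.' pass, move up to (1,1)
Step 6: enter (1,1), '.' pass, move up to (0,1)
Step 7: enter (0,1), '.' pass, move up to (-1,1)
Step 8: at (-1,1) — EXIT via top edge, pos 1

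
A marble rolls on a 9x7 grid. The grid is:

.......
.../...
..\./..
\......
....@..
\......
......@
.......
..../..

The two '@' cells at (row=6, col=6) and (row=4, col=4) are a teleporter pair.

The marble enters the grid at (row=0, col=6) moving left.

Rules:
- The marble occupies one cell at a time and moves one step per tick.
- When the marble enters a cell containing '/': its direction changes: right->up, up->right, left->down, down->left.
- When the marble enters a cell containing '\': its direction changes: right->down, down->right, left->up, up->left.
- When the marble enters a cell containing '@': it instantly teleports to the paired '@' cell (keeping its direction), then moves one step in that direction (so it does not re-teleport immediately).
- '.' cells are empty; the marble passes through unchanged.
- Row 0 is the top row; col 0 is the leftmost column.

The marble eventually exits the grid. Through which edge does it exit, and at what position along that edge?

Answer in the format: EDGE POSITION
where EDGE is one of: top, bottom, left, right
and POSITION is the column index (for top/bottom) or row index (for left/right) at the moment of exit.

Answer: left 0

Derivation:
Step 1: enter (0,6), '.' pass, move left to (0,5)
Step 2: enter (0,5), '.' pass, move left to (0,4)
Step 3: enter (0,4), '.' pass, move left to (0,3)
Step 4: enter (0,3), '.' pass, move left to (0,2)
Step 5: enter (0,2), '.' pass, move left to (0,1)
Step 6: enter (0,1), '.' pass, move left to (0,0)
Step 7: enter (0,0), '.' pass, move left to (0,-1)
Step 8: at (0,-1) — EXIT via left edge, pos 0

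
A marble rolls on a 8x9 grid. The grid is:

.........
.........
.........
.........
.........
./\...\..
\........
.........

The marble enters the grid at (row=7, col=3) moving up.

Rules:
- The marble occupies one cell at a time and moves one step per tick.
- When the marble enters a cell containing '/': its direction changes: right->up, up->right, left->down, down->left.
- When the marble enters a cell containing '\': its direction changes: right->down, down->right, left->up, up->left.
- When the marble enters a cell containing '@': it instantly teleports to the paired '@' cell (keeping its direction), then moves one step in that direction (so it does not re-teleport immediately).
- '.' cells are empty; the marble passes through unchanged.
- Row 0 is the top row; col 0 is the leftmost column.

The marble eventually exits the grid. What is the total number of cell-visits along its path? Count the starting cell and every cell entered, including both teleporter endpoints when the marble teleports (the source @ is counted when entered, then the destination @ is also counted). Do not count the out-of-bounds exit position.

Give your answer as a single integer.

Step 1: enter (7,3), '.' pass, move up to (6,3)
Step 2: enter (6,3), '.' pass, move up to (5,3)
Step 3: enter (5,3), '.' pass, move up to (4,3)
Step 4: enter (4,3), '.' pass, move up to (3,3)
Step 5: enter (3,3), '.' pass, move up to (2,3)
Step 6: enter (2,3), '.' pass, move up to (1,3)
Step 7: enter (1,3), '.' pass, move up to (0,3)
Step 8: enter (0,3), '.' pass, move up to (-1,3)
Step 9: at (-1,3) — EXIT via top edge, pos 3
Path length (cell visits): 8

Answer: 8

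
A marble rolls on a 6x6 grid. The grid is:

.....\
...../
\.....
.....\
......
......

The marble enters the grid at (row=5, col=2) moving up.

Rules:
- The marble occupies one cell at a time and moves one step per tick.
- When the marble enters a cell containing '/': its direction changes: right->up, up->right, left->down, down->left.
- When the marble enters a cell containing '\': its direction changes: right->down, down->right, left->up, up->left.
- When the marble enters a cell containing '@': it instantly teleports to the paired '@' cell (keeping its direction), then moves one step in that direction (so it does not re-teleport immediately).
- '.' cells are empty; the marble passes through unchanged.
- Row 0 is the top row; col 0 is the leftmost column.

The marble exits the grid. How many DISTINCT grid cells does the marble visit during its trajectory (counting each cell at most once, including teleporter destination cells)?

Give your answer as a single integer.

Step 1: enter (5,2), '.' pass, move up to (4,2)
Step 2: enter (4,2), '.' pass, move up to (3,2)
Step 3: enter (3,2), '.' pass, move up to (2,2)
Step 4: enter (2,2), '.' pass, move up to (1,2)
Step 5: enter (1,2), '.' pass, move up to (0,2)
Step 6: enter (0,2), '.' pass, move up to (-1,2)
Step 7: at (-1,2) — EXIT via top edge, pos 2
Distinct cells visited: 6 (path length 6)

Answer: 6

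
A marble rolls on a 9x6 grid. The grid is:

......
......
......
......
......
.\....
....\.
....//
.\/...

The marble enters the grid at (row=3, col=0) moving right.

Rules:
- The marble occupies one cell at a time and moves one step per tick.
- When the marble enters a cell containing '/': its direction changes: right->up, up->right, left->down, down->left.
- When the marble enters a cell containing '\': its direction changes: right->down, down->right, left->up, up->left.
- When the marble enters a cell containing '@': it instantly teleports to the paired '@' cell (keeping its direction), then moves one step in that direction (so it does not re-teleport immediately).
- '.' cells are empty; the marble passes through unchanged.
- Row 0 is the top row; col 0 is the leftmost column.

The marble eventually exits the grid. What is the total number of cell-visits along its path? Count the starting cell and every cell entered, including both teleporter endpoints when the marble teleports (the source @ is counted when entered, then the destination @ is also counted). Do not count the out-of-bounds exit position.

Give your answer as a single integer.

Step 1: enter (3,0), '.' pass, move right to (3,1)
Step 2: enter (3,1), '.' pass, move right to (3,2)
Step 3: enter (3,2), '.' pass, move right to (3,3)
Step 4: enter (3,3), '.' pass, move right to (3,4)
Step 5: enter (3,4), '.' pass, move right to (3,5)
Step 6: enter (3,5), '.' pass, move right to (3,6)
Step 7: at (3,6) — EXIT via right edge, pos 3
Path length (cell visits): 6

Answer: 6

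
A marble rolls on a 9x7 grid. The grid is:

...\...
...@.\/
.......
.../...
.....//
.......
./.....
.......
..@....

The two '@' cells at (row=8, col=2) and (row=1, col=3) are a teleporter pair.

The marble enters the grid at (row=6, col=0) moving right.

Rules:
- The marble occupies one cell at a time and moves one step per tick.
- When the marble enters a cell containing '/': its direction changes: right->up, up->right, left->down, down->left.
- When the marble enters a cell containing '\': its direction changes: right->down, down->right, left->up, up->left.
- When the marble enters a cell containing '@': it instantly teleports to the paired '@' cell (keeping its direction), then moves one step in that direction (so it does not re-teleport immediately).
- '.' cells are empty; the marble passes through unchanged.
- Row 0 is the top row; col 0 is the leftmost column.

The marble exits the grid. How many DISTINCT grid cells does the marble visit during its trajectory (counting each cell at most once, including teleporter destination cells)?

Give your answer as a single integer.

Step 1: enter (6,0), '.' pass, move right to (6,1)
Step 2: enter (6,1), '/' deflects right->up, move up to (5,1)
Step 3: enter (5,1), '.' pass, move up to (4,1)
Step 4: enter (4,1), '.' pass, move up to (3,1)
Step 5: enter (3,1), '.' pass, move up to (2,1)
Step 6: enter (2,1), '.' pass, move up to (1,1)
Step 7: enter (1,1), '.' pass, move up to (0,1)
Step 8: enter (0,1), '.' pass, move up to (-1,1)
Step 9: at (-1,1) — EXIT via top edge, pos 1
Distinct cells visited: 8 (path length 8)

Answer: 8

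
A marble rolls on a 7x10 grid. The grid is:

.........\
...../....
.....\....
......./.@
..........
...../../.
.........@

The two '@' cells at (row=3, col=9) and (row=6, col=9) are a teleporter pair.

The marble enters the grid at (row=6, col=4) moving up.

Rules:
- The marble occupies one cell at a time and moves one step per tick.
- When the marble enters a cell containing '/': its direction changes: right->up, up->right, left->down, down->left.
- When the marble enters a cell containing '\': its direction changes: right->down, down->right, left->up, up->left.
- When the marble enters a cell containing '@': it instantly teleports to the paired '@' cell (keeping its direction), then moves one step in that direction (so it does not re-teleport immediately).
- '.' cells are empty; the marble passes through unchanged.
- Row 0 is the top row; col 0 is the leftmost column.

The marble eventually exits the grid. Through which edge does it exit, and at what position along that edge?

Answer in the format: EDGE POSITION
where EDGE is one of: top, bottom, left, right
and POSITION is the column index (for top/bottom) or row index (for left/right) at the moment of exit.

Answer: top 4

Derivation:
Step 1: enter (6,4), '.' pass, move up to (5,4)
Step 2: enter (5,4), '.' pass, move up to (4,4)
Step 3: enter (4,4), '.' pass, move up to (3,4)
Step 4: enter (3,4), '.' pass, move up to (2,4)
Step 5: enter (2,4), '.' pass, move up to (1,4)
Step 6: enter (1,4), '.' pass, move up to (0,4)
Step 7: enter (0,4), '.' pass, move up to (-1,4)
Step 8: at (-1,4) — EXIT via top edge, pos 4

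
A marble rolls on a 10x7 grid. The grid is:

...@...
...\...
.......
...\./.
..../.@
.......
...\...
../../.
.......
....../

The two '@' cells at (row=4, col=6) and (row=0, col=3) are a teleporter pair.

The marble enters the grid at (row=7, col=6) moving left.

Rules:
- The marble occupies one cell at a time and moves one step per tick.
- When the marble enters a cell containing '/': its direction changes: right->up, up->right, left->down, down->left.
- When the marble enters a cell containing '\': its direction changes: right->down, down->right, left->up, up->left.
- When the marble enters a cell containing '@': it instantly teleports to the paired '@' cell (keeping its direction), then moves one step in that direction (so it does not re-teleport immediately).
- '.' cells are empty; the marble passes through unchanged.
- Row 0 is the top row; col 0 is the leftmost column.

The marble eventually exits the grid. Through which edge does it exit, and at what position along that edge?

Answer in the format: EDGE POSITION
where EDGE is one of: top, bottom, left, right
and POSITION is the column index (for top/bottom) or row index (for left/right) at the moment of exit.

Step 1: enter (7,6), '.' pass, move left to (7,5)
Step 2: enter (7,5), '/' deflects left->down, move down to (8,5)
Step 3: enter (8,5), '.' pass, move down to (9,5)
Step 4: enter (9,5), '.' pass, move down to (10,5)
Step 5: at (10,5) — EXIT via bottom edge, pos 5

Answer: bottom 5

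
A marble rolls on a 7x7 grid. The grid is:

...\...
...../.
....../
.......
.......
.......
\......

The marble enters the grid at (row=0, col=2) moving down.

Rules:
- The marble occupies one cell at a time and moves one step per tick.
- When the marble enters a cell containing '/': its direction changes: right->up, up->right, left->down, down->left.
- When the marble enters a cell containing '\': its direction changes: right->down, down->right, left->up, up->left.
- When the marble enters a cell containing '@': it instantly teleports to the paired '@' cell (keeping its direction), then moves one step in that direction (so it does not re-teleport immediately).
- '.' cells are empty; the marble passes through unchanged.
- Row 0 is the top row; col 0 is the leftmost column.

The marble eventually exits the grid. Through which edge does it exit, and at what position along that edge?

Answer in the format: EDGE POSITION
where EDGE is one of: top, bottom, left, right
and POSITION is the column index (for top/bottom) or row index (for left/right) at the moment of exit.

Step 1: enter (0,2), '.' pass, move down to (1,2)
Step 2: enter (1,2), '.' pass, move down to (2,2)
Step 3: enter (2,2), '.' pass, move down to (3,2)
Step 4: enter (3,2), '.' pass, move down to (4,2)
Step 5: enter (4,2), '.' pass, move down to (5,2)
Step 6: enter (5,2), '.' pass, move down to (6,2)
Step 7: enter (6,2), '.' pass, move down to (7,2)
Step 8: at (7,2) — EXIT via bottom edge, pos 2

Answer: bottom 2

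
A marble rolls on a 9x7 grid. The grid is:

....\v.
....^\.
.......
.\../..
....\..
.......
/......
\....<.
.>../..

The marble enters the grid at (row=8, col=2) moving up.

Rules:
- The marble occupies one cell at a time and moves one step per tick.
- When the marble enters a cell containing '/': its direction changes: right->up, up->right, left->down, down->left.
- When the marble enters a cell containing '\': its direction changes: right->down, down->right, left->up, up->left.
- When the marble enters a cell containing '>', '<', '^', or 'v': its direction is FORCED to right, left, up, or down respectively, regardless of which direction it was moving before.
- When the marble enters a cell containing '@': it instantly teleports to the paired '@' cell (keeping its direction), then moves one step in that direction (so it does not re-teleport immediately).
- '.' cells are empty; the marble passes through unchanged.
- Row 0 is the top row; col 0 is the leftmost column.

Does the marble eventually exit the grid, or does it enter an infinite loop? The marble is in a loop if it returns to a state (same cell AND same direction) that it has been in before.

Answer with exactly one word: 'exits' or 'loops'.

Step 1: enter (8,2), '.' pass, move up to (7,2)
Step 2: enter (7,2), '.' pass, move up to (6,2)
Step 3: enter (6,2), '.' pass, move up to (5,2)
Step 4: enter (5,2), '.' pass, move up to (4,2)
Step 5: enter (4,2), '.' pass, move up to (3,2)
Step 6: enter (3,2), '.' pass, move up to (2,2)
Step 7: enter (2,2), '.' pass, move up to (1,2)
Step 8: enter (1,2), '.' pass, move up to (0,2)
Step 9: enter (0,2), '.' pass, move up to (-1,2)
Step 10: at (-1,2) — EXIT via top edge, pos 2

Answer: exits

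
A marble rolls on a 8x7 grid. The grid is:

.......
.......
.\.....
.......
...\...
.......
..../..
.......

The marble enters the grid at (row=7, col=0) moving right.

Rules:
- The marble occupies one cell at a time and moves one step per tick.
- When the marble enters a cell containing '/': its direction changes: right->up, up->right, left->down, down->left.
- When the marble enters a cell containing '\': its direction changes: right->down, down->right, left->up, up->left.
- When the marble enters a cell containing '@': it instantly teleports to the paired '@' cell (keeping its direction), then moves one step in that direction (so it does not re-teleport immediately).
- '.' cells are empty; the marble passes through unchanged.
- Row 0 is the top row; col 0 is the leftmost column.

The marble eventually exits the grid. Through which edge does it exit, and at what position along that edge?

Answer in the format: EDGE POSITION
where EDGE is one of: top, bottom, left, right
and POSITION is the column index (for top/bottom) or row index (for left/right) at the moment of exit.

Answer: right 7

Derivation:
Step 1: enter (7,0), '.' pass, move right to (7,1)
Step 2: enter (7,1), '.' pass, move right to (7,2)
Step 3: enter (7,2), '.' pass, move right to (7,3)
Step 4: enter (7,3), '.' pass, move right to (7,4)
Step 5: enter (7,4), '.' pass, move right to (7,5)
Step 6: enter (7,5), '.' pass, move right to (7,6)
Step 7: enter (7,6), '.' pass, move right to (7,7)
Step 8: at (7,7) — EXIT via right edge, pos 7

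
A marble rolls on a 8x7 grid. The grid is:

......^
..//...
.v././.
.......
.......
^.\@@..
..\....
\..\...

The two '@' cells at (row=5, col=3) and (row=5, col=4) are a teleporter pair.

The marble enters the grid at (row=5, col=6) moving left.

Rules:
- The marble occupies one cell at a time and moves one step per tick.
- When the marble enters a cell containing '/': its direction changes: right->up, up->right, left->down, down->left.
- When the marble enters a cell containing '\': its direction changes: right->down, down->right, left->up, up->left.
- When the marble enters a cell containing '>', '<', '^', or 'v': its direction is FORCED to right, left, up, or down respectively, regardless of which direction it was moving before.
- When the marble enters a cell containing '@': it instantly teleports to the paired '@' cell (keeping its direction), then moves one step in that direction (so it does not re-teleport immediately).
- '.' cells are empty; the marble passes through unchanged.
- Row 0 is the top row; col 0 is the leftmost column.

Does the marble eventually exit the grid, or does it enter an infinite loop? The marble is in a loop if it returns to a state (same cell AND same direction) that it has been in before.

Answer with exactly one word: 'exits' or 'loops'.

Step 1: enter (5,6), '.' pass, move left to (5,5)
Step 2: enter (5,5), '.' pass, move left to (5,4)
Step 3: enter (5,4), '@' teleport (5,4)->(5,3), also enter (5,3), move left to (5,2)
Step 4: enter (5,2), '\' deflects left->up, move up to (4,2)
Step 5: enter (4,2), '.' pass, move up to (3,2)
Step 6: enter (3,2), '.' pass, move up to (2,2)
Step 7: enter (2,2), '.' pass, move up to (1,2)
Step 8: enter (1,2), '/' deflects up->right, move right to (1,3)
Step 9: enter (1,3), '/' deflects right->up, move up to (0,3)
Step 10: enter (0,3), '.' pass, move up to (-1,3)
Step 11: at (-1,3) — EXIT via top edge, pos 3

Answer: exits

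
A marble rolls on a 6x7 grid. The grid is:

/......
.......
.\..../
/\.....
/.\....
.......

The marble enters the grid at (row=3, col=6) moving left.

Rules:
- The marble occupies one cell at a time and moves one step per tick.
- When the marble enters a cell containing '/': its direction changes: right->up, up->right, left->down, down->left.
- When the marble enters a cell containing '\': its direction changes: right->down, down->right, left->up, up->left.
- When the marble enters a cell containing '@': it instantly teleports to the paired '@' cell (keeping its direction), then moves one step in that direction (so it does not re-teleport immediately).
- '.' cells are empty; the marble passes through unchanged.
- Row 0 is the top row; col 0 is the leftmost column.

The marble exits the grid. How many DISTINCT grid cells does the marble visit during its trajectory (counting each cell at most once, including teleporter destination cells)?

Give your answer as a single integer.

Step 1: enter (3,6), '.' pass, move left to (3,5)
Step 2: enter (3,5), '.' pass, move left to (3,4)
Step 3: enter (3,4), '.' pass, move left to (3,3)
Step 4: enter (3,3), '.' pass, move left to (3,2)
Step 5: enter (3,2), '.' pass, move left to (3,1)
Step 6: enter (3,1), '\' deflects left->up, move up to (2,1)
Step 7: enter (2,1), '\' deflects up->left, move left to (2,0)
Step 8: enter (2,0), '.' pass, move left to (2,-1)
Step 9: at (2,-1) — EXIT via left edge, pos 2
Distinct cells visited: 8 (path length 8)

Answer: 8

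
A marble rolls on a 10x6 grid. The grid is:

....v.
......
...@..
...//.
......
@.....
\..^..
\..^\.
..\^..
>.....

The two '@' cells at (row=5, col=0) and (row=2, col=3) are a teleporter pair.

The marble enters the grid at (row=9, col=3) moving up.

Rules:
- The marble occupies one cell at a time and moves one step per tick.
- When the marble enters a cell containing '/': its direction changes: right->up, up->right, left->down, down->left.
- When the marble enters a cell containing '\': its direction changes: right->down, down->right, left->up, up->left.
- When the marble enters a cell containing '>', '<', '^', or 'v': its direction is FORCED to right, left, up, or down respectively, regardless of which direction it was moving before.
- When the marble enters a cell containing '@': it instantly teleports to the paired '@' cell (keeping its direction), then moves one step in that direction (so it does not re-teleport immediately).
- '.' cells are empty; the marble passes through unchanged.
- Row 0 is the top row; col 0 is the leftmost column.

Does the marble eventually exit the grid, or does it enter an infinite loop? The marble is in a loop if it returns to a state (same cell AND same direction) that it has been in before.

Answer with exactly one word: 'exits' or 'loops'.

Answer: loops

Derivation:
Step 1: enter (9,3), '.' pass, move up to (8,3)
Step 2: enter (8,3), '^' forces up->up, move up to (7,3)
Step 3: enter (7,3), '^' forces up->up, move up to (6,3)
Step 4: enter (6,3), '^' forces up->up, move up to (5,3)
Step 5: enter (5,3), '.' pass, move up to (4,3)
Step 6: enter (4,3), '.' pass, move up to (3,3)
Step 7: enter (3,3), '/' deflects up->right, move right to (3,4)
Step 8: enter (3,4), '/' deflects right->up, move up to (2,4)
Step 9: enter (2,4), '.' pass, move up to (1,4)
Step 10: enter (1,4), '.' pass, move up to (0,4)
Step 11: enter (0,4), 'v' forces up->down, move down to (1,4)
Step 12: enter (1,4), '.' pass, move down to (2,4)
Step 13: enter (2,4), '.' pass, move down to (3,4)
Step 14: enter (3,4), '/' deflects down->left, move left to (3,3)
Step 15: enter (3,3), '/' deflects left->down, move down to (4,3)
Step 16: enter (4,3), '.' pass, move down to (5,3)
Step 17: enter (5,3), '.' pass, move down to (6,3)
Step 18: enter (6,3), '^' forces down->up, move up to (5,3)
Step 19: at (5,3) dir=up — LOOP DETECTED (seen before)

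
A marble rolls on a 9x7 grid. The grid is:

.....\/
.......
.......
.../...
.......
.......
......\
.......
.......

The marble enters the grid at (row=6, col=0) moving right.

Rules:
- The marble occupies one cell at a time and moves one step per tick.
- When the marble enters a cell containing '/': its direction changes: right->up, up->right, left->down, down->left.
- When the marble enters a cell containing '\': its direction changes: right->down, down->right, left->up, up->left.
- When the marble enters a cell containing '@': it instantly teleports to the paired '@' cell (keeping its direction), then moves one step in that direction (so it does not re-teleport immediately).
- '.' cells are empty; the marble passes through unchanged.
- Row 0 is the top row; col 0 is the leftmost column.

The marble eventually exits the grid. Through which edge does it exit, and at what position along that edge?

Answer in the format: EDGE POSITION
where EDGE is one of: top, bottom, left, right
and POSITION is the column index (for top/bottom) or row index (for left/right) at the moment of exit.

Answer: bottom 6

Derivation:
Step 1: enter (6,0), '.' pass, move right to (6,1)
Step 2: enter (6,1), '.' pass, move right to (6,2)
Step 3: enter (6,2), '.' pass, move right to (6,3)
Step 4: enter (6,3), '.' pass, move right to (6,4)
Step 5: enter (6,4), '.' pass, move right to (6,5)
Step 6: enter (6,5), '.' pass, move right to (6,6)
Step 7: enter (6,6), '\' deflects right->down, move down to (7,6)
Step 8: enter (7,6), '.' pass, move down to (8,6)
Step 9: enter (8,6), '.' pass, move down to (9,6)
Step 10: at (9,6) — EXIT via bottom edge, pos 6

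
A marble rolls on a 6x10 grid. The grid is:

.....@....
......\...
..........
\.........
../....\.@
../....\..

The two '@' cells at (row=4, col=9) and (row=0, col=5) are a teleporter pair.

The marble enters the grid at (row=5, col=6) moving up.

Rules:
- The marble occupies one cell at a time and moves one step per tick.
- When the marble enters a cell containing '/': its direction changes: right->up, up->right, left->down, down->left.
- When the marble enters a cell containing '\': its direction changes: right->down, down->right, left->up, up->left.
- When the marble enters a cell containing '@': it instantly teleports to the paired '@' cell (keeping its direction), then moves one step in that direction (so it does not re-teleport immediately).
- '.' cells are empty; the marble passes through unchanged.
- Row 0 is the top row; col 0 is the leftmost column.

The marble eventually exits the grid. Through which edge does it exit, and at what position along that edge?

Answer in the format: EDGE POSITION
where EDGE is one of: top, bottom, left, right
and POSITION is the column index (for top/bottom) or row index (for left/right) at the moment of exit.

Step 1: enter (5,6), '.' pass, move up to (4,6)
Step 2: enter (4,6), '.' pass, move up to (3,6)
Step 3: enter (3,6), '.' pass, move up to (2,6)
Step 4: enter (2,6), '.' pass, move up to (1,6)
Step 5: enter (1,6), '\' deflects up->left, move left to (1,5)
Step 6: enter (1,5), '.' pass, move left to (1,4)
Step 7: enter (1,4), '.' pass, move left to (1,3)
Step 8: enter (1,3), '.' pass, move left to (1,2)
Step 9: enter (1,2), '.' pass, move left to (1,1)
Step 10: enter (1,1), '.' pass, move left to (1,0)
Step 11: enter (1,0), '.' pass, move left to (1,-1)
Step 12: at (1,-1) — EXIT via left edge, pos 1

Answer: left 1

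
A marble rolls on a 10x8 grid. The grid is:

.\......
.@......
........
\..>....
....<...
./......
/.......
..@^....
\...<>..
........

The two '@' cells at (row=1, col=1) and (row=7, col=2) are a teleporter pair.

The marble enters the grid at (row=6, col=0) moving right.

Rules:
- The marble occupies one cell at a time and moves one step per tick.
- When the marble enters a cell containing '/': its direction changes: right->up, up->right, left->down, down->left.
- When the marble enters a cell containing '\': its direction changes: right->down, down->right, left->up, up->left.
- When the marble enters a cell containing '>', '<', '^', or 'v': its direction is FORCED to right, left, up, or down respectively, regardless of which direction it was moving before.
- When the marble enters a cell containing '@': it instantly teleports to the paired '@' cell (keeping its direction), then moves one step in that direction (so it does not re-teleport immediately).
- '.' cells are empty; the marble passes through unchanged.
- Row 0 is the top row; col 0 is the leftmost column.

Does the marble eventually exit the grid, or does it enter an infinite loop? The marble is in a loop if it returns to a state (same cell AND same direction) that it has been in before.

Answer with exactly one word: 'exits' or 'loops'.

Step 1: enter (6,0), '/' deflects right->up, move up to (5,0)
Step 2: enter (5,0), '.' pass, move up to (4,0)
Step 3: enter (4,0), '.' pass, move up to (3,0)
Step 4: enter (3,0), '\' deflects up->left, move left to (3,-1)
Step 5: at (3,-1) — EXIT via left edge, pos 3

Answer: exits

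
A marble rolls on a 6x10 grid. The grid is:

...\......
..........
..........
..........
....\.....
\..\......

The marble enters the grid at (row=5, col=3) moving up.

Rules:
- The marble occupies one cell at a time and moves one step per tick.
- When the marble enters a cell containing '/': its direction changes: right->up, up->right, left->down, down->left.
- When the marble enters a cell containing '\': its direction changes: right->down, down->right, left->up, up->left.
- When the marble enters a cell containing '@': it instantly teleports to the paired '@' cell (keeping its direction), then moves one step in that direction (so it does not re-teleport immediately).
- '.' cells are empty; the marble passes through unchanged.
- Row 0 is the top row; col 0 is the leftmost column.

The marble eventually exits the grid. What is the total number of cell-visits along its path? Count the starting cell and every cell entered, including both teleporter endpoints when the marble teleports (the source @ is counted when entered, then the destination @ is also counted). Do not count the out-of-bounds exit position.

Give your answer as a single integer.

Answer: 9

Derivation:
Step 1: enter (5,3), '\' deflects up->left, move left to (5,2)
Step 2: enter (5,2), '.' pass, move left to (5,1)
Step 3: enter (5,1), '.' pass, move left to (5,0)
Step 4: enter (5,0), '\' deflects left->up, move up to (4,0)
Step 5: enter (4,0), '.' pass, move up to (3,0)
Step 6: enter (3,0), '.' pass, move up to (2,0)
Step 7: enter (2,0), '.' pass, move up to (1,0)
Step 8: enter (1,0), '.' pass, move up to (0,0)
Step 9: enter (0,0), '.' pass, move up to (-1,0)
Step 10: at (-1,0) — EXIT via top edge, pos 0
Path length (cell visits): 9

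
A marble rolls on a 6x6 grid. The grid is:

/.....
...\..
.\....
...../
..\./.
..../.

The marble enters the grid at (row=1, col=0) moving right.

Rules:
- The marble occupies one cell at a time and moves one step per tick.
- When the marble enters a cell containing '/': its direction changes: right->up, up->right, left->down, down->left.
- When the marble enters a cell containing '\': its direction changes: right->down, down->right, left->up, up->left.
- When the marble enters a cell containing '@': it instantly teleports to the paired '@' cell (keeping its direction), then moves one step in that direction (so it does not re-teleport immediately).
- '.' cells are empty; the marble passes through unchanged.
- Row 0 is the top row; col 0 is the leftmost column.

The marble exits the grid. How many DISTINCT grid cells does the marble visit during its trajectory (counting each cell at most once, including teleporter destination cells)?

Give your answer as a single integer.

Answer: 8

Derivation:
Step 1: enter (1,0), '.' pass, move right to (1,1)
Step 2: enter (1,1), '.' pass, move right to (1,2)
Step 3: enter (1,2), '.' pass, move right to (1,3)
Step 4: enter (1,3), '\' deflects right->down, move down to (2,3)
Step 5: enter (2,3), '.' pass, move down to (3,3)
Step 6: enter (3,3), '.' pass, move down to (4,3)
Step 7: enter (4,3), '.' pass, move down to (5,3)
Step 8: enter (5,3), '.' pass, move down to (6,3)
Step 9: at (6,3) — EXIT via bottom edge, pos 3
Distinct cells visited: 8 (path length 8)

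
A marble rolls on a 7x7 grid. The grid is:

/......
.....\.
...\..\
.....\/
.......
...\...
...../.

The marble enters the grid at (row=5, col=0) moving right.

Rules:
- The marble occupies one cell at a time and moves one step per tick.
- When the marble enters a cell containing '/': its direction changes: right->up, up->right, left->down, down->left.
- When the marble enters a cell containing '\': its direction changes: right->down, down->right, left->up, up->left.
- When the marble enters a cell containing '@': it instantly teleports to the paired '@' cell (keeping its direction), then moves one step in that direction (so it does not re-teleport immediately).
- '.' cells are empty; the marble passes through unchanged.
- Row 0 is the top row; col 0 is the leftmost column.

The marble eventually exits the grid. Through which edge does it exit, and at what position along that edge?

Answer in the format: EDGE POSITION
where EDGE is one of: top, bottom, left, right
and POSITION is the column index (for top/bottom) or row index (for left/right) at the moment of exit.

Answer: bottom 3

Derivation:
Step 1: enter (5,0), '.' pass, move right to (5,1)
Step 2: enter (5,1), '.' pass, move right to (5,2)
Step 3: enter (5,2), '.' pass, move right to (5,3)
Step 4: enter (5,3), '\' deflects right->down, move down to (6,3)
Step 5: enter (6,3), '.' pass, move down to (7,3)
Step 6: at (7,3) — EXIT via bottom edge, pos 3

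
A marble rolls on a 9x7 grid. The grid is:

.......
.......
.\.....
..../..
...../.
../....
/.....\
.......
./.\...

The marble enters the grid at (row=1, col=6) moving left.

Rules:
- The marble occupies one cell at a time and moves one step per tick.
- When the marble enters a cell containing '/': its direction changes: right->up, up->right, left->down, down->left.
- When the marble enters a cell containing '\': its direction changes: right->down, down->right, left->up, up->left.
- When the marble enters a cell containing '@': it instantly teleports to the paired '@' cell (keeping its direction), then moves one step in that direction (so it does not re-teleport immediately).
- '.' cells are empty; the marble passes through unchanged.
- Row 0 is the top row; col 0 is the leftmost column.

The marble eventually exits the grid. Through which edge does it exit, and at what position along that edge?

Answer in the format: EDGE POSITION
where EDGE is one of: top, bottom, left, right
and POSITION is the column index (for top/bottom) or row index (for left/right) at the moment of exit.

Answer: left 1

Derivation:
Step 1: enter (1,6), '.' pass, move left to (1,5)
Step 2: enter (1,5), '.' pass, move left to (1,4)
Step 3: enter (1,4), '.' pass, move left to (1,3)
Step 4: enter (1,3), '.' pass, move left to (1,2)
Step 5: enter (1,2), '.' pass, move left to (1,1)
Step 6: enter (1,1), '.' pass, move left to (1,0)
Step 7: enter (1,0), '.' pass, move left to (1,-1)
Step 8: at (1,-1) — EXIT via left edge, pos 1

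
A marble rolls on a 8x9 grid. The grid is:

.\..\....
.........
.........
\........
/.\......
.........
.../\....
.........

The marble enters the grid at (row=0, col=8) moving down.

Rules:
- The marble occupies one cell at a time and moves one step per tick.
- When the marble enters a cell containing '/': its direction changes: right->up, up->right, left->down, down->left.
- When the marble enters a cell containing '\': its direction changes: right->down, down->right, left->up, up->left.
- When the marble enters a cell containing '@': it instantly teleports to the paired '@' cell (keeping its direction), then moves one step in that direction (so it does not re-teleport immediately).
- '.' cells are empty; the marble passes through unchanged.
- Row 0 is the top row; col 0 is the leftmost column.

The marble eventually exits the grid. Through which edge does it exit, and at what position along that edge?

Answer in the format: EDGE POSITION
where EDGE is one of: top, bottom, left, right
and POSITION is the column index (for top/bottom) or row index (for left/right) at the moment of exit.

Answer: bottom 8

Derivation:
Step 1: enter (0,8), '.' pass, move down to (1,8)
Step 2: enter (1,8), '.' pass, move down to (2,8)
Step 3: enter (2,8), '.' pass, move down to (3,8)
Step 4: enter (3,8), '.' pass, move down to (4,8)
Step 5: enter (4,8), '.' pass, move down to (5,8)
Step 6: enter (5,8), '.' pass, move down to (6,8)
Step 7: enter (6,8), '.' pass, move down to (7,8)
Step 8: enter (7,8), '.' pass, move down to (8,8)
Step 9: at (8,8) — EXIT via bottom edge, pos 8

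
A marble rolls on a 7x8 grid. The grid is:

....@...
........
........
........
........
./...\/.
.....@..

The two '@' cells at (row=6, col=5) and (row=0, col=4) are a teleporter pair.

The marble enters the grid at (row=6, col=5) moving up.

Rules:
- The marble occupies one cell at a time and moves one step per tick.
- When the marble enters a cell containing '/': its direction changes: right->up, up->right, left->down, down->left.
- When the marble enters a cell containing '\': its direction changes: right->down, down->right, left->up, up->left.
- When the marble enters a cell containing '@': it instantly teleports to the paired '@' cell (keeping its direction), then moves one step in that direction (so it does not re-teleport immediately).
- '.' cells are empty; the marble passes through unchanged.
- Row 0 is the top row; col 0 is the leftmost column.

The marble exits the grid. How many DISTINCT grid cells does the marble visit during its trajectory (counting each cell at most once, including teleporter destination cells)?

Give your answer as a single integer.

Answer: 2

Derivation:
Step 1: enter (6,5), '@' teleport (6,5)->(0,4), also enter (0,4), move up to (-1,4)
Step 2: at (-1,4) — EXIT via top edge, pos 4
Distinct cells visited: 2 (path length 2)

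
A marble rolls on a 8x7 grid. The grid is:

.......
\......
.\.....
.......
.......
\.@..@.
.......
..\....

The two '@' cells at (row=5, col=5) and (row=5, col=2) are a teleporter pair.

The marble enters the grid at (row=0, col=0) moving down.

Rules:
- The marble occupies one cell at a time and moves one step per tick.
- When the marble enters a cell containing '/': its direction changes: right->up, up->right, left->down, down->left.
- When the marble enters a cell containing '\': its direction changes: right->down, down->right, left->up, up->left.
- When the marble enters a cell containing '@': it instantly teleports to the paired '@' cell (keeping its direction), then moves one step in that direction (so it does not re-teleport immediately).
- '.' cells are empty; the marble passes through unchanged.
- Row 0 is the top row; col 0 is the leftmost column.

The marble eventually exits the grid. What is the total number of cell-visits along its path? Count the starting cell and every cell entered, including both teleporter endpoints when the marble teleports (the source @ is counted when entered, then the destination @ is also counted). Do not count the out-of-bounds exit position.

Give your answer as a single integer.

Step 1: enter (0,0), '.' pass, move down to (1,0)
Step 2: enter (1,0), '\' deflects down->right, move right to (1,1)
Step 3: enter (1,1), '.' pass, move right to (1,2)
Step 4: enter (1,2), '.' pass, move right to (1,3)
Step 5: enter (1,3), '.' pass, move right to (1,4)
Step 6: enter (1,4), '.' pass, move right to (1,5)
Step 7: enter (1,5), '.' pass, move right to (1,6)
Step 8: enter (1,6), '.' pass, move right to (1,7)
Step 9: at (1,7) — EXIT via right edge, pos 1
Path length (cell visits): 8

Answer: 8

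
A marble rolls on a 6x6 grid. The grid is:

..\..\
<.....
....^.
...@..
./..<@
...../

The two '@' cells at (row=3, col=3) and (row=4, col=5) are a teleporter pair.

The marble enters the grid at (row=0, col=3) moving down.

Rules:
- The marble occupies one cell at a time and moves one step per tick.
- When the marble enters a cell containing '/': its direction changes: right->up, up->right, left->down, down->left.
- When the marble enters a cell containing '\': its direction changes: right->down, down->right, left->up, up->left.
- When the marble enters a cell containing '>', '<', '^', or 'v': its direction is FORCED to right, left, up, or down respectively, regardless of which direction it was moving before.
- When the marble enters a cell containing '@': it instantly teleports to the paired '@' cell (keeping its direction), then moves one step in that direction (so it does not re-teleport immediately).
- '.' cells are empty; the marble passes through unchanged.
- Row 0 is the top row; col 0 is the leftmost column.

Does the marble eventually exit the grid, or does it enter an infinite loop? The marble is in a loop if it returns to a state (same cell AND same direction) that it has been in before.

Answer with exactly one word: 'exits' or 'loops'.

Answer: exits

Derivation:
Step 1: enter (0,3), '.' pass, move down to (1,3)
Step 2: enter (1,3), '.' pass, move down to (2,3)
Step 3: enter (2,3), '.' pass, move down to (3,3)
Step 4: enter (3,3), '@' teleport (3,3)->(4,5), also enter (4,5), move down to (5,5)
Step 5: enter (5,5), '/' deflects down->left, move left to (5,4)
Step 6: enter (5,4), '.' pass, move left to (5,3)
Step 7: enter (5,3), '.' pass, move left to (5,2)
Step 8: enter (5,2), '.' pass, move left to (5,1)
Step 9: enter (5,1), '.' pass, move left to (5,0)
Step 10: enter (5,0), '.' pass, move left to (5,-1)
Step 11: at (5,-1) — EXIT via left edge, pos 5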